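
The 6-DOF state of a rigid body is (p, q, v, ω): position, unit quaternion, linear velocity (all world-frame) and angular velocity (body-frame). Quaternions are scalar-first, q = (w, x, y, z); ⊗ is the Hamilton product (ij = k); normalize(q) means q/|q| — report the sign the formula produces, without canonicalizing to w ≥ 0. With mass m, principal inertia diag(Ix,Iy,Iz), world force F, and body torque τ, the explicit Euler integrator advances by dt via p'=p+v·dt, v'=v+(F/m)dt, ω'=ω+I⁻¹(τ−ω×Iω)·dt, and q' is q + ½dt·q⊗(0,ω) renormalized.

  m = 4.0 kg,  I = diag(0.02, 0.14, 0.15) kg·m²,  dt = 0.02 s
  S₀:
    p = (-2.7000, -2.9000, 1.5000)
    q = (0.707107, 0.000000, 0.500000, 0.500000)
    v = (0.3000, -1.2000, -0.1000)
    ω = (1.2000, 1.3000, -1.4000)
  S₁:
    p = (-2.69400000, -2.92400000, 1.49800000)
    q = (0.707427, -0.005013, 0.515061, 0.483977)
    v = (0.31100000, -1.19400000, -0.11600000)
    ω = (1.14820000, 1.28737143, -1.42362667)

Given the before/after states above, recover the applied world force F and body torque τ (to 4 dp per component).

rate change Δω = (-0.05180000, -0.01262857, -0.02362667)
ω₀×(Iω₀) = (-0.0182, 0.2184, 0.1872)
I·α + gyro = (-0.0700, 0.1300, 0.0100)
Δv = v₁−v₀ = (0.01100000, 0.00600000, -0.01600000)
applied force F = (2.2000, 1.2000, -3.2000)

F = (2.2000, 1.2000, -3.2000)
τ = (-0.0700, 0.1300, 0.0100)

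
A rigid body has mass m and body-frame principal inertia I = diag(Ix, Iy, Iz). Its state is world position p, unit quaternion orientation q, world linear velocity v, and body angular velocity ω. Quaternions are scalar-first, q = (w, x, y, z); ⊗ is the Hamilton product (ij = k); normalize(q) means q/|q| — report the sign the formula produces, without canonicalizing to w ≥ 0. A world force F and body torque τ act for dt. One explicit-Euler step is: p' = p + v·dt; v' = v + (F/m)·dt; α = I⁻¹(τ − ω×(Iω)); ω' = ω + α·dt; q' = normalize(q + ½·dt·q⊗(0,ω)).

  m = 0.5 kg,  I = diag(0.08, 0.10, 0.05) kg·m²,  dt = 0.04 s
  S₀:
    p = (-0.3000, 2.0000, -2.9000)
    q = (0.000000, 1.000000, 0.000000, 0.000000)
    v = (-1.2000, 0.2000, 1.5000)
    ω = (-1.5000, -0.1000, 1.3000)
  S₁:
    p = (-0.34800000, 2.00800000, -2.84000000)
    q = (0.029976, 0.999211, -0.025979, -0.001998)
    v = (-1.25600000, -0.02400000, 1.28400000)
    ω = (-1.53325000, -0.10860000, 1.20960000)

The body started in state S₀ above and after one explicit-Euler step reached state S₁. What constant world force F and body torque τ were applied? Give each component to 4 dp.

F = (-0.7000, -2.8000, -2.7000)
τ = (-0.0600, -0.0800, -0.1100)

rate change Δω = (-0.03325000, -0.00860000, -0.09040000)
applied torque τ = (-0.0600, -0.0800, -0.1100)
Δv = v₁−v₀ = (-0.05600000, -0.22400000, -0.21600000)
F = m·Δv/dt = (-0.7000, -2.8000, -2.7000)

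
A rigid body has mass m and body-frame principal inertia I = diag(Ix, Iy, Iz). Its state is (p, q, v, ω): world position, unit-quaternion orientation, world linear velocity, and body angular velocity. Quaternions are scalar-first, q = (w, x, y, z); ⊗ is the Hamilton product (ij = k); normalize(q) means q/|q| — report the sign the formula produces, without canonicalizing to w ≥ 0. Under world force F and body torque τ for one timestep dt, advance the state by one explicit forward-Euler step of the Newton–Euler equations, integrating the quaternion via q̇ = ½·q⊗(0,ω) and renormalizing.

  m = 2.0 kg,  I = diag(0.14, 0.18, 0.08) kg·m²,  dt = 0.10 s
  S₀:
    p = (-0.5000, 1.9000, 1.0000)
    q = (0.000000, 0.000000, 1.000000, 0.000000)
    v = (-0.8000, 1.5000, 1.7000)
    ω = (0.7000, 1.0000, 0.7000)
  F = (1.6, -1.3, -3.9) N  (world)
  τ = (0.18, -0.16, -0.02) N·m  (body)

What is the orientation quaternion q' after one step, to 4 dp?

2q̇ = q⊗(0,ω) = (-1.0000000, 0.7000000, 0.0000000, -0.7000000)
updated quaternion q' = (-0.0499, 0.0349, 0.9975, -0.0349)

q' = (-0.0499, 0.0349, 0.9975, -0.0349)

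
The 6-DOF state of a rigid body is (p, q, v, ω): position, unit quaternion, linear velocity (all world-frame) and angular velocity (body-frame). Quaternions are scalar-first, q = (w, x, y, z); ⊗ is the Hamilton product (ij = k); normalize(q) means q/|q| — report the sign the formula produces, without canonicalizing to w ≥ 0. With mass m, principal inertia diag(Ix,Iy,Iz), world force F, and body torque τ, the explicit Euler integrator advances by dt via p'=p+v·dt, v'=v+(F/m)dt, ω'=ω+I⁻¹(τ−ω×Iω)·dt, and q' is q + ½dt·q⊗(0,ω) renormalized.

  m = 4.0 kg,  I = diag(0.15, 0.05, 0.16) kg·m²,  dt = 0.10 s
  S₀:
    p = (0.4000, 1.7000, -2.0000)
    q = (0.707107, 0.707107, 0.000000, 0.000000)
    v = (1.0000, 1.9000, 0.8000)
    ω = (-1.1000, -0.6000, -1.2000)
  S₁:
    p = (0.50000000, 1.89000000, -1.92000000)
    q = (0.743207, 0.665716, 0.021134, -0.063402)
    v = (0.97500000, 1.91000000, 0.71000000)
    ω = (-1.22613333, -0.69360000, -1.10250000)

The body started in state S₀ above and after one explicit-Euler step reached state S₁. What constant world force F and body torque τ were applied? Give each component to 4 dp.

Δω = ω₁−ω₀ = (-0.12613333, -0.09360000, 0.09750000)
ω₀×(Iω₀) = (0.0792, -0.0132, -0.0660)
I·α + gyro = (-0.1100, -0.0600, 0.0900)
v₁ − v₀ = (-0.02500000, 0.01000000, -0.09000000)
m·(v₁−v₀)/dt = (-1.0000, 0.4000, -3.6000)

F = (-1.0000, 0.4000, -3.6000)
τ = (-0.1100, -0.0600, 0.0900)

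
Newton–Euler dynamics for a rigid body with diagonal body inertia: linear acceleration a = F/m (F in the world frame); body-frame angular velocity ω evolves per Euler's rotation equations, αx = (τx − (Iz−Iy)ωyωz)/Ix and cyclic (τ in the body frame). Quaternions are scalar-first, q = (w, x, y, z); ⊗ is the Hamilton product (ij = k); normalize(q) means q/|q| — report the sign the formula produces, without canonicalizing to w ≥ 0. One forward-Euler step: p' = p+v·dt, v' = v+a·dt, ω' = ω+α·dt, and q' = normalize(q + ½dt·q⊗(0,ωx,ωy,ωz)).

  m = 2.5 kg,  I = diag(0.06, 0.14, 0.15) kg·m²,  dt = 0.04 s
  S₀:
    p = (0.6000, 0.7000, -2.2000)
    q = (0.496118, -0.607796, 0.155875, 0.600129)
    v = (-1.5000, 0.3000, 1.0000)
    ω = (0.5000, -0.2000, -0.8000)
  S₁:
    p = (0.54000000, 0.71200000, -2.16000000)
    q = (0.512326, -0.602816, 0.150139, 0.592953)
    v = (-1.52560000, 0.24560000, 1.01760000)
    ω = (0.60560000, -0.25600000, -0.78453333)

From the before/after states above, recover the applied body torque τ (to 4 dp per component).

Δω = ω₁−ω₀ = (0.10560000, -0.05600000, 0.01546667)
applied torque τ = (0.1600, -0.1600, 0.0500)

τ = (0.1600, -0.1600, 0.0500)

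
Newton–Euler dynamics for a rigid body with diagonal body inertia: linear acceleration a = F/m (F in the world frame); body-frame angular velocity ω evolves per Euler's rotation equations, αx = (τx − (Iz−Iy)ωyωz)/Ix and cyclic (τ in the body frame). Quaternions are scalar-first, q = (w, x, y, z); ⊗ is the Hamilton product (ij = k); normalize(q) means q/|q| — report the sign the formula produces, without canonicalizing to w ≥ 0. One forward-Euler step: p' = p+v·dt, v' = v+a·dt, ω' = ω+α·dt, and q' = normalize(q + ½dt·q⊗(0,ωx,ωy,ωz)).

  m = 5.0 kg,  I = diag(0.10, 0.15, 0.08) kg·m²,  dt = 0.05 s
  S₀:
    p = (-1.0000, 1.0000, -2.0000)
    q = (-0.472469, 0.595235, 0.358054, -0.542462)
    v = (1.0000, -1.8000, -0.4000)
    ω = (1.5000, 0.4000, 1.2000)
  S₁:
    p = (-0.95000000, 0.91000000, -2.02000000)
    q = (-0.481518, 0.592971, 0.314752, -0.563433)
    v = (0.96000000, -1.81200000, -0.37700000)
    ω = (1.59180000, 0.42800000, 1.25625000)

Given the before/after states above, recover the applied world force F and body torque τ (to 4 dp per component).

F = (-4.0000, -1.2000, 2.3000)
τ = (0.1500, 0.1200, 0.1200)

velocity change Δv = (-0.04000000, -0.01200000, 0.02300000)
applied force F = (-4.0000, -1.2000, 2.3000)
ω₁ − ω₀ = (0.09180000, 0.02800000, 0.05625000)
applied torque τ = (0.1500, 0.1200, 0.1200)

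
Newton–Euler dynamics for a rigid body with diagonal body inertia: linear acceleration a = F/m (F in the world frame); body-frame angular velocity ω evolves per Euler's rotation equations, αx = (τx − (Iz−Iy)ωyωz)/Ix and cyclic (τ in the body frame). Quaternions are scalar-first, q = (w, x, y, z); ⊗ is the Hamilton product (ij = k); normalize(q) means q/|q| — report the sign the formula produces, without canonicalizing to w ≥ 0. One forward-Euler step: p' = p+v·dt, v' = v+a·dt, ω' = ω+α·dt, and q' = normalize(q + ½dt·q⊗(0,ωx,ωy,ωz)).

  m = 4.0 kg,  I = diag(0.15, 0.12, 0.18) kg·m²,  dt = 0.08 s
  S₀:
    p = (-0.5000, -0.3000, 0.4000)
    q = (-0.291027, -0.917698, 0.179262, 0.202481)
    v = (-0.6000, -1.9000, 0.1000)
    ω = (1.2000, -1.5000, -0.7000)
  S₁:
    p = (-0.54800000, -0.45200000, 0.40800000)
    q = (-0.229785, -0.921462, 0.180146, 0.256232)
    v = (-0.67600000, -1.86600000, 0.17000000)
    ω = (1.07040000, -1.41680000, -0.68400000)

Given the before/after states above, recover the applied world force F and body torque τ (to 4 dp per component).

F = (-3.8000, 1.7000, 3.5000)
τ = (-0.1800, 0.1500, 0.0900)

velocity change Δv = (-0.07600000, 0.03400000, 0.07000000)
F = m·Δv/dt = (-3.8000, 1.7000, 3.5000)
ω₁ − ω₀ = (-0.12960000, 0.08320000, 0.01600000)
applied torque τ = (-0.1800, 0.1500, 0.0900)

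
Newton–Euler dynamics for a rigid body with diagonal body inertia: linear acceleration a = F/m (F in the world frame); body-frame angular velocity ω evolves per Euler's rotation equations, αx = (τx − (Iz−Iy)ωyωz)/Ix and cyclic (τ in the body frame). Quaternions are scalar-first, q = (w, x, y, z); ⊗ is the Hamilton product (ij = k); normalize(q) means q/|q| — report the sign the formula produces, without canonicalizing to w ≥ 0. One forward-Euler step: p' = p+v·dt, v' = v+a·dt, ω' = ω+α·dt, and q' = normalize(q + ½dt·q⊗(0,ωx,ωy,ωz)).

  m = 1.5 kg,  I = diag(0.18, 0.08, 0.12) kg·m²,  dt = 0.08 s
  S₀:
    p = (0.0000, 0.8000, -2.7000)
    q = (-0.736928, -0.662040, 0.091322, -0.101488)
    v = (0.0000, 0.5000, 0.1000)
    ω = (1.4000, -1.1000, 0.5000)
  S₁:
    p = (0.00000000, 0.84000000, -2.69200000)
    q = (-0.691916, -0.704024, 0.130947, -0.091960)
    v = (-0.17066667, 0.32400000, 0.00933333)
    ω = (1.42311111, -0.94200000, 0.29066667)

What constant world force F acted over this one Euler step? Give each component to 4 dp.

velocity change Δv = (-0.17066667, -0.17600000, -0.09066667)
F = m·Δv/dt = (-3.2000, -3.3000, -1.7000)

F = (-3.2000, -3.3000, -1.7000)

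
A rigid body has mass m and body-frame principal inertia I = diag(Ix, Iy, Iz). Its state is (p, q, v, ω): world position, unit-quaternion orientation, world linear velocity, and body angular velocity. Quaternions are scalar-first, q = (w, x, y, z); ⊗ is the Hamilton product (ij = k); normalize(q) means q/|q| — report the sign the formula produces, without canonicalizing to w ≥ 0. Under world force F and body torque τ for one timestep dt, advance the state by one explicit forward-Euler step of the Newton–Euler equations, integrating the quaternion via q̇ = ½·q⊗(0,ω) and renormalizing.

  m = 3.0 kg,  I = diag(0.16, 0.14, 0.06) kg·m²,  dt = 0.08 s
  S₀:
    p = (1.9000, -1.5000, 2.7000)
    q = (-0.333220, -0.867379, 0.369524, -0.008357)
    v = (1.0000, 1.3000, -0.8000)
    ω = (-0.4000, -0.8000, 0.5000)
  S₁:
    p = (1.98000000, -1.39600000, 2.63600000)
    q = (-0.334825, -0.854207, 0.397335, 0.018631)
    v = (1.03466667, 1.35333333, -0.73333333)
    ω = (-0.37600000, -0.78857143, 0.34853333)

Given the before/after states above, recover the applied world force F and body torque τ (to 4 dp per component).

ω₁ − ω₀ = (0.02400000, 0.01142857, -0.15146667)
precession coupling = (0.0320, -0.0200, -0.0064)
τ = I·(Δω/dt) + ω₀×(Iω₀) = (0.0800, 0.0000, -0.1200)
Δv = v₁−v₀ = (0.03466667, 0.05333333, 0.06666667)
m·(v₁−v₀)/dt = (1.3000, 2.0000, 2.5000)

F = (1.3000, 2.0000, 2.5000)
τ = (0.0800, 0.0000, -0.1200)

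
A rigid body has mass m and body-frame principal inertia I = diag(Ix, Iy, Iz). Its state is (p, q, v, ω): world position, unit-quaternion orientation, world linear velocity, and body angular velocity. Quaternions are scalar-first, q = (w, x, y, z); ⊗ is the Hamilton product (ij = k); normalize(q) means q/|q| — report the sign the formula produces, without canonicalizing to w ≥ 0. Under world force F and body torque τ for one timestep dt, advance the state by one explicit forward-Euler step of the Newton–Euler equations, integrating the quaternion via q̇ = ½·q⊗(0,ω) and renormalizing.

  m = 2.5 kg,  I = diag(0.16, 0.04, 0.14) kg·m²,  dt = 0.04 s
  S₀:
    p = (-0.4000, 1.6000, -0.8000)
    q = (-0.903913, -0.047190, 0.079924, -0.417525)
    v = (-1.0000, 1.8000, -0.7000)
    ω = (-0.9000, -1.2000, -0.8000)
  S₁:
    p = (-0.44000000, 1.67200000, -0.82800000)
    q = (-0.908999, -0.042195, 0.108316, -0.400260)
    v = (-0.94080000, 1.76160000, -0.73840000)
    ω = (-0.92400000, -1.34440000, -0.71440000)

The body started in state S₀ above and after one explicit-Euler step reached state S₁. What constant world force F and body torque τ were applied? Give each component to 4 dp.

Δω = ω₁−ω₀ = (-0.02400000, -0.14440000, 0.08560000)
ω₀×(Iω₀) = (0.0960, 0.0144, -0.1296)
I·α + gyro = (0.0000, -0.1300, 0.1700)
v₁ − v₀ = (0.05920000, -0.03840000, -0.03840000)
F = m·Δv/dt = (3.7000, -2.4000, -2.4000)

F = (3.7000, -2.4000, -2.4000)
τ = (0.0000, -0.1300, 0.1700)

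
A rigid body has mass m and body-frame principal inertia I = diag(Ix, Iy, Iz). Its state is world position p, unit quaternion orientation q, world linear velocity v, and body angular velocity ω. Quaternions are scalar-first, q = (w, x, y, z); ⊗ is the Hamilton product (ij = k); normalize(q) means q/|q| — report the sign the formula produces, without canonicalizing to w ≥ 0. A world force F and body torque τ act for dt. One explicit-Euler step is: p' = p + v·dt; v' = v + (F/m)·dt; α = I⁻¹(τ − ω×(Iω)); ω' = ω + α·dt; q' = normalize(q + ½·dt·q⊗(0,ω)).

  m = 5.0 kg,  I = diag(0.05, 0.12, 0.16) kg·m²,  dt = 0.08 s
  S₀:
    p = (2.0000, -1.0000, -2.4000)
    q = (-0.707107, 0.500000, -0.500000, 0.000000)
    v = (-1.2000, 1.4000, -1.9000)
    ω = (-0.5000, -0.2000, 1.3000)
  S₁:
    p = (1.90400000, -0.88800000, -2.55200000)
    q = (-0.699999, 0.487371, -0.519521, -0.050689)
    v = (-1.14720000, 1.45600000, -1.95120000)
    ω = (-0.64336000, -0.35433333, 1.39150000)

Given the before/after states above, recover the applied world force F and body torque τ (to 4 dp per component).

F = (3.3000, 3.5000, -3.2000)
τ = (-0.1000, -0.1600, 0.1900)

velocity change Δv = (0.05280000, 0.05600000, -0.05120000)
F = m·Δv/dt = (3.3000, 3.5000, -3.2000)
ω₁ − ω₀ = (-0.14336000, -0.15433333, 0.09150000)
I·α + gyro = (-0.1000, -0.1600, 0.1900)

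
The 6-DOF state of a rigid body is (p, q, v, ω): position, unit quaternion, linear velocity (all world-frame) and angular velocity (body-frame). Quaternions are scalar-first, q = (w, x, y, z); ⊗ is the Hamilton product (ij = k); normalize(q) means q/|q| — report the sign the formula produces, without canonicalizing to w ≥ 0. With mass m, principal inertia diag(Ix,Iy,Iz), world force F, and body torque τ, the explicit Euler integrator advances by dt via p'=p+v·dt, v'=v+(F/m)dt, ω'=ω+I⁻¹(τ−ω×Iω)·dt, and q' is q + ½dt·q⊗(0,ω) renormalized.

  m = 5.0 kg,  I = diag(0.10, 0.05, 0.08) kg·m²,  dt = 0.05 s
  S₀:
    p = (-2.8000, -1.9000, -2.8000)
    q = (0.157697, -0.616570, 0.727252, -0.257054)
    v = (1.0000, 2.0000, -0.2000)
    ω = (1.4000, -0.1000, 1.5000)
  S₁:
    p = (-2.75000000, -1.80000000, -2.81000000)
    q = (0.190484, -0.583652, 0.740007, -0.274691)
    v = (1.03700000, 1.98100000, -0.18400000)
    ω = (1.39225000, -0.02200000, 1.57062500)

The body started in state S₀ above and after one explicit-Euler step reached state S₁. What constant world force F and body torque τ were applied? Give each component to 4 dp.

F = (3.7000, -1.9000, 1.6000)
τ = (-0.0200, 0.1200, 0.1200)

velocity change Δv = (0.03700000, -0.01900000, 0.01600000)
F = m·Δv/dt = (3.7000, -1.9000, 1.6000)
Δω = ω₁−ω₀ = (-0.00775000, 0.07800000, 0.07062500)
applied torque τ = (-0.0200, 0.1200, 0.1200)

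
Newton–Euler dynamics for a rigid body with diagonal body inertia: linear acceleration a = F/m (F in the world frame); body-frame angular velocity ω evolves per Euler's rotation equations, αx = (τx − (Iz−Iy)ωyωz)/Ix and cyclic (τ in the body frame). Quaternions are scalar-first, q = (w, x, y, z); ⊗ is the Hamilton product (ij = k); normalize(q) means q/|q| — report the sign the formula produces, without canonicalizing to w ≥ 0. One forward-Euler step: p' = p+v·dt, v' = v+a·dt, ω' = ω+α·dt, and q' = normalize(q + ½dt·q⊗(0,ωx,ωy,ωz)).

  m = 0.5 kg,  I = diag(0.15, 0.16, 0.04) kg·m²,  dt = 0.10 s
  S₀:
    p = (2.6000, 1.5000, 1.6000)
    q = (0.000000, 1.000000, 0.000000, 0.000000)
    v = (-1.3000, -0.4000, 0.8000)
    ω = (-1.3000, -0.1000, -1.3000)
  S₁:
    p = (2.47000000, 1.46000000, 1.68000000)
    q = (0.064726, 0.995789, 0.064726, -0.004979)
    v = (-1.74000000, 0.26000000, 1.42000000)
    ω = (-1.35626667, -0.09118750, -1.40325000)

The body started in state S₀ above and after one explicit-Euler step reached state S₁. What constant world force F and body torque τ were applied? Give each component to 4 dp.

ω₁ − ω₀ = (-0.05626667, 0.00881250, -0.10325000)
τ = I·(Δω/dt) + ω₀×(Iω₀) = (-0.1000, 0.2000, -0.0400)
velocity change Δv = (-0.44000000, 0.66000000, 0.62000000)
m·(v₁−v₀)/dt = (-2.2000, 3.3000, 3.1000)

F = (-2.2000, 3.3000, 3.1000)
τ = (-0.1000, 0.2000, -0.0400)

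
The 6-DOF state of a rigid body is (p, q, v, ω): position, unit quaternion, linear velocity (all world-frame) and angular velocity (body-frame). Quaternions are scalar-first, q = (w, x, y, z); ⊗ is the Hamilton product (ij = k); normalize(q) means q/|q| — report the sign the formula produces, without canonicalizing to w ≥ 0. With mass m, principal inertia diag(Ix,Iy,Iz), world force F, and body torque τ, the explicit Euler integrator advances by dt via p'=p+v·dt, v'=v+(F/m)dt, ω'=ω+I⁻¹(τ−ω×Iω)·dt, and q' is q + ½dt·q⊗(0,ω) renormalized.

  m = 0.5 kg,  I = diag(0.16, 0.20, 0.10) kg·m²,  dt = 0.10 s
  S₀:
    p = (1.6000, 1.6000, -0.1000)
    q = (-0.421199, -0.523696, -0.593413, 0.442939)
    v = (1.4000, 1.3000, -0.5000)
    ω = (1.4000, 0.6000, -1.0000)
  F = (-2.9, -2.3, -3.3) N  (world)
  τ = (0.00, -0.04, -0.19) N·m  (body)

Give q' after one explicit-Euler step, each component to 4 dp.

q' = (-0.3432, -0.5346, -0.5987, 0.4878)

q⊗(0,ω) = (1.5321612, -0.2620290, -0.1563008, 0.9377596)
q' = normalize(q + ½dt·q⊗(0,ω)) = (-0.3432, -0.5346, -0.5987, 0.4878)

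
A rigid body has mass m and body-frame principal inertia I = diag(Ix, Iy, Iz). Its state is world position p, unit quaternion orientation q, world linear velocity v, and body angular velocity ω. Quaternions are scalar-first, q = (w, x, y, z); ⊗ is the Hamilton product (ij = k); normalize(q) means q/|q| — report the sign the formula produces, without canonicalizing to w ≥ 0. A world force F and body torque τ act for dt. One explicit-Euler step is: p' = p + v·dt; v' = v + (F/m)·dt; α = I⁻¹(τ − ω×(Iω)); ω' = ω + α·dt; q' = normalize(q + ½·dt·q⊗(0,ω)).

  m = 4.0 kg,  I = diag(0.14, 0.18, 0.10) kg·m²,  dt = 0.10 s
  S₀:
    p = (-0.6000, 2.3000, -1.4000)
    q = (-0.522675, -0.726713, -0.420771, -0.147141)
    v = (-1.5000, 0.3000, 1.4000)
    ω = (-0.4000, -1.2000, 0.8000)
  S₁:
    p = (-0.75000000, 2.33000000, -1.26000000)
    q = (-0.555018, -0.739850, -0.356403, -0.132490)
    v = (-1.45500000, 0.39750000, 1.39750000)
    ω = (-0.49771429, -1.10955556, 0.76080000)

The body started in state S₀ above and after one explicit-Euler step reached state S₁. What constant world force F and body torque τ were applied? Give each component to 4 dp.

F = (1.8000, 3.9000, -0.1000)
τ = (-0.0600, 0.1500, -0.0200)

Δω = ω₁−ω₀ = (-0.09771429, 0.09044444, -0.03920000)
precession coupling = (0.0768, -0.0128, 0.0192)
applied torque τ = (-0.0600, 0.1500, -0.0200)
Δv = v₁−v₀ = (0.04500000, 0.09750000, -0.00250000)
F = m·Δv/dt = (1.8000, 3.9000, -0.1000)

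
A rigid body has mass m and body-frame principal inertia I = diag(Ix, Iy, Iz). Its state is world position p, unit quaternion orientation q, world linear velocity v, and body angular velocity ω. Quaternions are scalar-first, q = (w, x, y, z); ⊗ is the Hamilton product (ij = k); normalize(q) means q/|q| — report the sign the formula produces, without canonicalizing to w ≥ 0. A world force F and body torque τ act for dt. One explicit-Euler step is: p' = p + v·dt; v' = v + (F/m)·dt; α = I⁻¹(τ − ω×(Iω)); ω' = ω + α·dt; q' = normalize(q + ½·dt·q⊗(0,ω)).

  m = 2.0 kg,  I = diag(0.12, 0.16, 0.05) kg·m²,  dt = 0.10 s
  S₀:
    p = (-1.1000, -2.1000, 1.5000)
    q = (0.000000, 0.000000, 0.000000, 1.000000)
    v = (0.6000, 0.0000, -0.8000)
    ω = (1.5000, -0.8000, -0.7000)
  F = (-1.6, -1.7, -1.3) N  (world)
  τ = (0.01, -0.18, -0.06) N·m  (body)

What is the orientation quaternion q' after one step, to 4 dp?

2q̇ = q⊗(0,ω) = (0.7000000, 0.8000000, 1.5000000, 0.0000000)
q + ½dt·q⊗(0,ω), renormalized = (0.0349, 0.0398, 0.0747, 0.9958)

q' = (0.0349, 0.0398, 0.0747, 0.9958)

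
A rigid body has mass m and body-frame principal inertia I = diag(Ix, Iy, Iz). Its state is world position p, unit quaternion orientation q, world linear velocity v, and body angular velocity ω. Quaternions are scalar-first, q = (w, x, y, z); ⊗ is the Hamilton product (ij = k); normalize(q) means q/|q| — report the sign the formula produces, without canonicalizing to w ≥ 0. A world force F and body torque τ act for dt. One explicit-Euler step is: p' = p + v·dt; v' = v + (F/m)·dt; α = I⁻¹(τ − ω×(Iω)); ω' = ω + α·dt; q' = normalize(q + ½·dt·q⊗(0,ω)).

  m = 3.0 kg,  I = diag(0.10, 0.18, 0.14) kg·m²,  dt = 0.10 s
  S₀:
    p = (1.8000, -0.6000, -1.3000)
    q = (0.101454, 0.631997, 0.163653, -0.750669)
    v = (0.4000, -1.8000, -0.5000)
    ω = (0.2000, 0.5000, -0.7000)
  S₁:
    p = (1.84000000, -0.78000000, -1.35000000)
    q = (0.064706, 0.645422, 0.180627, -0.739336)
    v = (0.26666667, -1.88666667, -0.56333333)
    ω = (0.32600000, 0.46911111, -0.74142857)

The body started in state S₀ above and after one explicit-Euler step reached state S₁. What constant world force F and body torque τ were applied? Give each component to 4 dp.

v₁ − v₀ = (-0.13333333, -0.08666667, -0.06333333)
m·(v₁−v₀)/dt = (-4.0000, -2.6000, -1.9000)
rate change Δω = (0.12600000, -0.03088889, -0.04142857)
precession coupling = (0.0140, 0.0056, 0.0080)
I·α + gyro = (0.1400, -0.0500, -0.0500)

F = (-4.0000, -2.6000, -1.9000)
τ = (0.1400, -0.0500, -0.0500)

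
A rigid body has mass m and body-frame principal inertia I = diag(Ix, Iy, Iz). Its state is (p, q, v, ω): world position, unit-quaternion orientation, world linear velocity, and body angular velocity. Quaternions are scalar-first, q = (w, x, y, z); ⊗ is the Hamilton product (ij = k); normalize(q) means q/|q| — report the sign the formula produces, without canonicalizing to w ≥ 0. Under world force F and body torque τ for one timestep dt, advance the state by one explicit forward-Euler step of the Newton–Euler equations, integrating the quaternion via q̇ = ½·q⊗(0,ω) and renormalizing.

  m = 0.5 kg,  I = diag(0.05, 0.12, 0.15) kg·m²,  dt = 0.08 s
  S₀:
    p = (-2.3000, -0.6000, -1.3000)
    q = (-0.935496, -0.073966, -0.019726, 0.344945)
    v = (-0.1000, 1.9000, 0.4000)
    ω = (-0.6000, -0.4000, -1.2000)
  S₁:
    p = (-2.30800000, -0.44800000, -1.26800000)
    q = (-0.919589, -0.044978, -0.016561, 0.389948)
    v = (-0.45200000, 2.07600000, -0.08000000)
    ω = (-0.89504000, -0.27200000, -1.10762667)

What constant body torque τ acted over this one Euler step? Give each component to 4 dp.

τ = (-0.1700, 0.1200, 0.1900)

Δω = ω₁−ω₀ = (-0.29504000, 0.12800000, 0.09237333)
precession coupling = (0.0144, -0.0720, 0.0168)
applied torque τ = (-0.1700, 0.1200, 0.1900)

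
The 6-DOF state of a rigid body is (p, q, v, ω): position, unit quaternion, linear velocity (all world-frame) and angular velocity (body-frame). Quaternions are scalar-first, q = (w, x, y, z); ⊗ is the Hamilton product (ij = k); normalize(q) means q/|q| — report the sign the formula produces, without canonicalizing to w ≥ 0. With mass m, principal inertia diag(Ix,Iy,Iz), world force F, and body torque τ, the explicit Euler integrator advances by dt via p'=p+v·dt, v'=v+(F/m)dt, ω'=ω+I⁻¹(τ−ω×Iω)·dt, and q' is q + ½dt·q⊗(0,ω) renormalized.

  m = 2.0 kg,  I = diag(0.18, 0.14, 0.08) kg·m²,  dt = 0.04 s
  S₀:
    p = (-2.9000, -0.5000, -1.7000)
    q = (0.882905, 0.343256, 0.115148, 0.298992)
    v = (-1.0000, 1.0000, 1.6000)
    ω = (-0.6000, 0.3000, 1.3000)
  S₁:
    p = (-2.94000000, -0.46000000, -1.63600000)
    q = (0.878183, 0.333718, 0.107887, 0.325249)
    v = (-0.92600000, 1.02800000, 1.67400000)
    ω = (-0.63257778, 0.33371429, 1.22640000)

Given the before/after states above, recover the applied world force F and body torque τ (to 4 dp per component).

F = (3.7000, 1.4000, 3.7000)
τ = (-0.1700, 0.0400, -0.1400)

v₁ − v₀ = (0.07400000, 0.02800000, 0.07400000)
F = m·Δv/dt = (3.7000, 1.4000, 3.7000)
rate change Δω = (-0.03257778, 0.03371429, -0.07360000)
τ = I·(Δω/dt) + ω₀×(Iω₀) = (-0.1700, 0.0400, -0.1400)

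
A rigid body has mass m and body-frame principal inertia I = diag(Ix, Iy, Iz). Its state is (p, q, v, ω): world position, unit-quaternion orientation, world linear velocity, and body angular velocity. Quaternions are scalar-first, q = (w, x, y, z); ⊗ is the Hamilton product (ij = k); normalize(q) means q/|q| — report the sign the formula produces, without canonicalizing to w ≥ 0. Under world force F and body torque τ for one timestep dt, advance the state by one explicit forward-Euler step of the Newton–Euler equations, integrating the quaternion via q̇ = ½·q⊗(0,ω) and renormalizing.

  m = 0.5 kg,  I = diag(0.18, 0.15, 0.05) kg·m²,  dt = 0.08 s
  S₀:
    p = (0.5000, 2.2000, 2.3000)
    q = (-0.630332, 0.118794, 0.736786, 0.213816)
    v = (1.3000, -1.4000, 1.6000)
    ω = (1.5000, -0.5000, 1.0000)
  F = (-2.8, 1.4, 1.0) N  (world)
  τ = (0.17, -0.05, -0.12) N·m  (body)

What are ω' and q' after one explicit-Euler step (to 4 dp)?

gyro term ω×Iω = (0.0500, 0.1950, 0.0225)
(τ − ω×Iω)/I = (0.6667, -1.6333, -2.8500)
ω' = ω + α·dt = (1.5533, -0.6307, 0.7720)
q⊗(0,ω) = (-0.0236140, -0.1018040, 0.5170960, -1.7949080)
q' = normalize(q + ½dt·q⊗(0,ω)) = (-0.6295, 0.1144, 0.7554, 0.1416)

ω' = (1.5533, -0.6307, 0.7720)
q' = (-0.6295, 0.1144, 0.7554, 0.1416)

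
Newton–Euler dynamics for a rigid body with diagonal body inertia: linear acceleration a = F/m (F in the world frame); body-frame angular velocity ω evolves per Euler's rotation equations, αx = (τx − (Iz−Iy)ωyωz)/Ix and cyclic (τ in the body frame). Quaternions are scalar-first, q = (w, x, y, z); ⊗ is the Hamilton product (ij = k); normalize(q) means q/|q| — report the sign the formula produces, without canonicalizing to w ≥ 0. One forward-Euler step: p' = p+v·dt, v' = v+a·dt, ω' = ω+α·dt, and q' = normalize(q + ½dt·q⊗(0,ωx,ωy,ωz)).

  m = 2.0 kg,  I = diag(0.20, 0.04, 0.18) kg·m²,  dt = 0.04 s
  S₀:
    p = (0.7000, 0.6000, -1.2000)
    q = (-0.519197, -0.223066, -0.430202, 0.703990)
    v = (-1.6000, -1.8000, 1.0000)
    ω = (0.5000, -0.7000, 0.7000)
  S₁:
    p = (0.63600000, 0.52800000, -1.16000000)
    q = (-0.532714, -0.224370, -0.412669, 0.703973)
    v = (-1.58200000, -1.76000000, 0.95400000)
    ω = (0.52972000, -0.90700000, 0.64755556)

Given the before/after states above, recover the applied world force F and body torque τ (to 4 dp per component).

F = (0.9000, 2.0000, -2.3000)
τ = (0.0800, -0.2000, -0.1800)

Δω = ω₁−ω₀ = (0.02972000, -0.20700000, -0.05244444)
precession coupling = (-0.0686, 0.0070, 0.0560)
τ = I·(Δω/dt) + ω₀×(Iω₀) = (0.0800, -0.2000, -0.1800)
Δv = v₁−v₀ = (0.01800000, 0.04000000, -0.04600000)
applied force F = (0.9000, 2.0000, -2.3000)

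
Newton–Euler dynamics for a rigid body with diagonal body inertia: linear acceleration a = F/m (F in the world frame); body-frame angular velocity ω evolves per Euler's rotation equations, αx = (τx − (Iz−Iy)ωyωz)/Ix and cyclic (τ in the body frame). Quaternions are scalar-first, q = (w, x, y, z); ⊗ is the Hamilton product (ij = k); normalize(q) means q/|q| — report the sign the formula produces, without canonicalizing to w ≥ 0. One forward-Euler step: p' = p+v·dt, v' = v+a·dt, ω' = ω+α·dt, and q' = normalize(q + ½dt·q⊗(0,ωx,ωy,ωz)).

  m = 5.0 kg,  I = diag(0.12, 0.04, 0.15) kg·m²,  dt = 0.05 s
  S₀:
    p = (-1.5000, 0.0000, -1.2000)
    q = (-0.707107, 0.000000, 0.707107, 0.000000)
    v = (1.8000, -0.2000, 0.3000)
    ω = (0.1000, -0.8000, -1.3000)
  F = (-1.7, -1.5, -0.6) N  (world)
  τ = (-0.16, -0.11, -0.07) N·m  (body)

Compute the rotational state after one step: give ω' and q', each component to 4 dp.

ω' = (-0.0143, -0.9424, -1.3255)
q' = (-0.6925, -0.0247, 0.7207, 0.0212)

α = I⁻¹(τ − ω×Iω) = (-2.2867, -2.8475, -0.5093)
new body rate ω' = (-0.0143, -0.9424, -1.3255)
2q̇ = q⊗(0,ω) = (0.5656856, -0.9899498, 0.5656856, 0.8485284)
q + ½dt·q⊗(0,ω), renormalized = (-0.6925, -0.0247, 0.7207, 0.0212)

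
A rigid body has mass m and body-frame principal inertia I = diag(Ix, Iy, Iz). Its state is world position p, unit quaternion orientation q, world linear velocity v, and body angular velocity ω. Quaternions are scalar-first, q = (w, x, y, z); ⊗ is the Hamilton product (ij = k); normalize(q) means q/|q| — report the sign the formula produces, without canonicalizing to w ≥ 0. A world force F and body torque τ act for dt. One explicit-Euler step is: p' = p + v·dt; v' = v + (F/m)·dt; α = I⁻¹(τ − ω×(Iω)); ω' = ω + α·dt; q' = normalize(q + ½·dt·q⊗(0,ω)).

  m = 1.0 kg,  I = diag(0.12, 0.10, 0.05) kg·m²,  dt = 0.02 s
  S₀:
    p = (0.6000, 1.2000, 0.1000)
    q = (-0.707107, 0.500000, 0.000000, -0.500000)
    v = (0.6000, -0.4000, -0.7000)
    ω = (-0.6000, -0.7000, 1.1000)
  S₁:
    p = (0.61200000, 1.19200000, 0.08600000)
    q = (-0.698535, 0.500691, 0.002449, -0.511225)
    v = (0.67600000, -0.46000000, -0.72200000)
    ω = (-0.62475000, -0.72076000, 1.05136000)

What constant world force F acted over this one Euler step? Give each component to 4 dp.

F = (3.8000, -3.0000, -1.1000)

v₁ − v₀ = (0.07600000, -0.06000000, -0.02200000)
F = m·Δv/dt = (3.8000, -3.0000, -1.1000)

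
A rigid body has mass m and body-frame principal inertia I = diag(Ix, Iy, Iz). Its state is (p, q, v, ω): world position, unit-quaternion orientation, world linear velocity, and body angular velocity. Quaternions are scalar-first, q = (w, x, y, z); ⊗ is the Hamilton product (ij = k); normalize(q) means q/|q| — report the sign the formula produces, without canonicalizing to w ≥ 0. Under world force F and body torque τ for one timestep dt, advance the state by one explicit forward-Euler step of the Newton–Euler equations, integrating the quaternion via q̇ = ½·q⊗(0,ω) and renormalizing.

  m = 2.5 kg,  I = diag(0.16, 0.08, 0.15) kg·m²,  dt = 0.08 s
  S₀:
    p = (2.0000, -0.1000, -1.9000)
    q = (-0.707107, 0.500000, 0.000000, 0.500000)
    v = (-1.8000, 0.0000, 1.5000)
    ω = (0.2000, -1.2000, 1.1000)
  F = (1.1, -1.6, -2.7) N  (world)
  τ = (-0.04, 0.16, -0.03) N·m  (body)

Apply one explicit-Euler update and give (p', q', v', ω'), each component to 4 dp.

ω×(Iω) gyroscopic = (-0.0924, 0.0022, 0.0192)
(τ − ω×Iω)/I = (0.3275, 1.9725, -0.3280)
ω + α·dt = (0.2262, -1.0422, 1.0738)
Hamilton product q⊗(0,ω) = (-0.6500000, 0.4585786, 0.3985284, -1.3778177)
q' = normalize(q + ½dt·q⊗(0,ω)) = (-0.7315, 0.5172, 0.0159, 0.4439)
p + v·dt = (1.8560, -0.1000, -1.7800)
v' = v + a·dt = (-1.7648, -0.0512, 1.4136)

p' = (1.8560, -0.1000, -1.7800)
q' = (-0.7315, 0.5172, 0.0159, 0.4439)
v' = (-1.7648, -0.0512, 1.4136)
ω' = (0.2262, -1.0422, 1.0738)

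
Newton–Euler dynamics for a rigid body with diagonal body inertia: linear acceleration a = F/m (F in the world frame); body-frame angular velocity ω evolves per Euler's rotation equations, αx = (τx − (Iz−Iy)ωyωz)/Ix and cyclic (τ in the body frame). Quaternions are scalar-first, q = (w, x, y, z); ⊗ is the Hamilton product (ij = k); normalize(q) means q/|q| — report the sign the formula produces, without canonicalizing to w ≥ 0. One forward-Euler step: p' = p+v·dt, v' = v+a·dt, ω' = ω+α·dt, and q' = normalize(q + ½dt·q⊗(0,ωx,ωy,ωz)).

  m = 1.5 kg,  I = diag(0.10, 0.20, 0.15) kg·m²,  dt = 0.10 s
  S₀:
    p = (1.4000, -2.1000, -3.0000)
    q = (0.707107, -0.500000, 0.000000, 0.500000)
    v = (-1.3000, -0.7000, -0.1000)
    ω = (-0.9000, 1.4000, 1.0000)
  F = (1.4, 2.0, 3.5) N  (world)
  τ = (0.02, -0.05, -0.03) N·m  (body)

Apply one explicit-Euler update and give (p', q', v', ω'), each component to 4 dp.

a = F/m = (0.9333, 1.3333, 2.3333)
new position p' = (1.2700, -2.1700, -3.0100)
v' = v + a·dt = (-1.2067, -0.5667, 0.1333)
precession coupling ω×(Iω) = (-0.0700, 0.0450, -0.1260)
(τ − ω×Iω)/I = (0.9000, -0.4750, 0.6400)
ω' = ω + α·dt = (-0.8100, 1.3525, 1.0640)
Hamilton product q⊗(0,ω) = (-0.9500000, -1.3363963, 1.0399498, 0.0071070)
q + ½dt·q⊗(0,ω), renormalized = (0.6565, -0.5642, 0.0518, 0.4980)

p' = (1.2700, -2.1700, -3.0100)
q' = (0.6565, -0.5642, 0.0518, 0.4980)
v' = (-1.2067, -0.5667, 0.1333)
ω' = (-0.8100, 1.3525, 1.0640)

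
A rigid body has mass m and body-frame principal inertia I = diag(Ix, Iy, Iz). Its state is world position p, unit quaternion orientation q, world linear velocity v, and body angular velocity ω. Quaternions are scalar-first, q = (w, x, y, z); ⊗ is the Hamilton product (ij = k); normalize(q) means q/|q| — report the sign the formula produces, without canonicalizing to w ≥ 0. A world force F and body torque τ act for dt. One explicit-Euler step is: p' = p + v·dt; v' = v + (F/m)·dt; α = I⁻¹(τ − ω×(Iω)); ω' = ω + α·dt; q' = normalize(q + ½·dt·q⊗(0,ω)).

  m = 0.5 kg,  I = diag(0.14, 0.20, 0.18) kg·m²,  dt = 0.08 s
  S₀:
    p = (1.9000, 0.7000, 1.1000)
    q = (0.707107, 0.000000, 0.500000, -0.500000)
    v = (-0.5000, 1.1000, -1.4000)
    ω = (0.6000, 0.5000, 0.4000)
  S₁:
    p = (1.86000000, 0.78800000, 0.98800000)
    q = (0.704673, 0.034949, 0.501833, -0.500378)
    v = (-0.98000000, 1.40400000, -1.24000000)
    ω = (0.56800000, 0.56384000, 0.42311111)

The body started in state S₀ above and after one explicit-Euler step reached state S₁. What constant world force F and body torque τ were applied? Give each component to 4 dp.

Δω = ω₁−ω₀ = (-0.03200000, 0.06384000, 0.02311111)
applied torque τ = (-0.0600, 0.1500, 0.0700)
v₁ − v₀ = (-0.48000000, 0.30400000, 0.16000000)
applied force F = (-3.0000, 1.9000, 1.0000)

F = (-3.0000, 1.9000, 1.0000)
τ = (-0.0600, 0.1500, 0.0700)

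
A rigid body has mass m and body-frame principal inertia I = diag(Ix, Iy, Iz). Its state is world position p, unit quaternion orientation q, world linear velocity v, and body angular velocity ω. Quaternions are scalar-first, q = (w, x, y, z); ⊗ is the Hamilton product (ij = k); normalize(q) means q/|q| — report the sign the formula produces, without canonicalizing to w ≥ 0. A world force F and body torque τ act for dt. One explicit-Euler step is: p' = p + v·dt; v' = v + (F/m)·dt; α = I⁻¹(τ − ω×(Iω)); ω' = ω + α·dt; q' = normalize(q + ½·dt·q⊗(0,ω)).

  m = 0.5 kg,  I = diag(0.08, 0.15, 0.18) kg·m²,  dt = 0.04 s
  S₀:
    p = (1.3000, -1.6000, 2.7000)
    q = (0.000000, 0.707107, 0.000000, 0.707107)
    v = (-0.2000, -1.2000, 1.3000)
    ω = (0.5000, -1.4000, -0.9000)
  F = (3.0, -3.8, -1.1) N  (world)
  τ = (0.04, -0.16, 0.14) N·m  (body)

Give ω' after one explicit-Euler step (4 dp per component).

ω' = (0.5011, -1.4547, -0.8580)

gyro term ω×Iω = (0.0378, 0.0450, -0.0490)
α = I⁻¹(τ − ω×Iω) = (0.0275, -1.3667, 1.0500)
ω' = ω + α·dt = (0.5011, -1.4547, -0.8580)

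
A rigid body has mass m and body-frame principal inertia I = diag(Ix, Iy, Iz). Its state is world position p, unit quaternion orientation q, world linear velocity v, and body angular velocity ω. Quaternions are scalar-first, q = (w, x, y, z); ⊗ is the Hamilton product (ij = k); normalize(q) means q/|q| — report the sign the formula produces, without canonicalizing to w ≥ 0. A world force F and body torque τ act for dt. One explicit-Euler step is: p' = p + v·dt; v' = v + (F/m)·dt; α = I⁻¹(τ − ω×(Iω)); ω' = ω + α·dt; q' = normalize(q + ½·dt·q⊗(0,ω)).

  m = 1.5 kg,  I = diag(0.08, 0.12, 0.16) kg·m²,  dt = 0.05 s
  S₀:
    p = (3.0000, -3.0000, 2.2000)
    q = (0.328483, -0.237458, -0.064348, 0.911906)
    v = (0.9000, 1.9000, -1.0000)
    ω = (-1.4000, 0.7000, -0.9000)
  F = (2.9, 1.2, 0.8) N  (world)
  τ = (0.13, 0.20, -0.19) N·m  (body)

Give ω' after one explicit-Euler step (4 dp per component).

ω' = (-1.3030, 0.8253, -0.9471)

(τ − ω×Iω)/I = (1.9400, 2.5067, -0.9425)
new body rate ω' = (-1.3030, 0.8253, -0.9471)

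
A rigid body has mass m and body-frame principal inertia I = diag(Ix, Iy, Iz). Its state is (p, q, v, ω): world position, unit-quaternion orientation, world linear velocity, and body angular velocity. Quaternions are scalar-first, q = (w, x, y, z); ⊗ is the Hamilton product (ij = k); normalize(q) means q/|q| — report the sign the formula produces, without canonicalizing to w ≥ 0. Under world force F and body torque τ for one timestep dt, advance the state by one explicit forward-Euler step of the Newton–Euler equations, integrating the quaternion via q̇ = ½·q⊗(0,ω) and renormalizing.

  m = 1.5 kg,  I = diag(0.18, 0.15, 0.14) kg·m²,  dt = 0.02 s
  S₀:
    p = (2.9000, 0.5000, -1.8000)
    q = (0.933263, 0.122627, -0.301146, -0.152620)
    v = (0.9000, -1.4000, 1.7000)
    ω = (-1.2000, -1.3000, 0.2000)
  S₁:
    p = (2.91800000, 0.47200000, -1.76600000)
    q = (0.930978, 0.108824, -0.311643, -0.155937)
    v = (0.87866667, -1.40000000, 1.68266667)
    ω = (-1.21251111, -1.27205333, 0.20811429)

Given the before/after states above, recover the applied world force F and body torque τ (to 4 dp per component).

rate change Δω = (-0.01251111, 0.02794667, 0.00811429)
gyro term ω₀×Iω₀ = (0.0026, -0.0096, -0.0468)
applied torque τ = (-0.1100, 0.2000, 0.0100)
v₁ − v₀ = (-0.02133333, 0.00000000, -0.01733333)
F = m·Δv/dt = (-1.6000, 0.0000, -1.3000)

F = (-1.6000, 0.0000, -1.3000)
τ = (-0.1100, 0.2000, 0.0100)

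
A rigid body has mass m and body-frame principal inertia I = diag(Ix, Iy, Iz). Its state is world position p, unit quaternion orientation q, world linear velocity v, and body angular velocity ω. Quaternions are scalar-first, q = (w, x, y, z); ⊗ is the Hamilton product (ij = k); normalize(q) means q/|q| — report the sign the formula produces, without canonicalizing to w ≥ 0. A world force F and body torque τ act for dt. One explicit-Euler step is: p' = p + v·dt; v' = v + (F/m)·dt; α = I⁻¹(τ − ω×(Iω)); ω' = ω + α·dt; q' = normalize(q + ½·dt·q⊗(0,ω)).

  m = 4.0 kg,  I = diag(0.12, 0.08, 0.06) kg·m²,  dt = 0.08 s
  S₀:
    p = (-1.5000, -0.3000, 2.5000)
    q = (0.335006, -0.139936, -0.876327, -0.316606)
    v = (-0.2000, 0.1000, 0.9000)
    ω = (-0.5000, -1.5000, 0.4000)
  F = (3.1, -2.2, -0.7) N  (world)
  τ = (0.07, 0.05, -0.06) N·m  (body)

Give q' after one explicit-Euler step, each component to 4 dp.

Hamilton product q⊗(0,ω) = (-1.2578161, -0.9929428, -0.2882316, -0.0942571)
updated quaternion q' = (0.2841, -0.1793, -0.8860, -0.3197)

q' = (0.2841, -0.1793, -0.8860, -0.3197)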